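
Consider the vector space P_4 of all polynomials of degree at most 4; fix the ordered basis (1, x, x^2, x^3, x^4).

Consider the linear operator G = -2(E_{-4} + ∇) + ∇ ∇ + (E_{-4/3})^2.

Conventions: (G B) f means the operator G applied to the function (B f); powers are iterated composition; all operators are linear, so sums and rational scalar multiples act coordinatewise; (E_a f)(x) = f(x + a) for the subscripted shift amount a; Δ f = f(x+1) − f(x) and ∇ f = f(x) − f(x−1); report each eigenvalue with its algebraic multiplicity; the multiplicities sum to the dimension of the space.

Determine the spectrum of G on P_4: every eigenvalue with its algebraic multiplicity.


λ = -1 (multiplicity 5)

image of 1: -1
image of x: -x + 10/3
image of x^2: -x^2 + (20/3)x - 188/9
image of x^3: -x^3 + 10x^2 - (188/3)x + 2728/27
image of x^4: -x^4 + (40/3)x^3 - (376/3)x^2 + (10912/27)x - 36080/81
the matrix is upper triangular; its diagonal is (-1, -1, -1, -1, -1)
for a triangular matrix the eigenvalues are the diagonal entries, with algebraic multiplicity their repetition count


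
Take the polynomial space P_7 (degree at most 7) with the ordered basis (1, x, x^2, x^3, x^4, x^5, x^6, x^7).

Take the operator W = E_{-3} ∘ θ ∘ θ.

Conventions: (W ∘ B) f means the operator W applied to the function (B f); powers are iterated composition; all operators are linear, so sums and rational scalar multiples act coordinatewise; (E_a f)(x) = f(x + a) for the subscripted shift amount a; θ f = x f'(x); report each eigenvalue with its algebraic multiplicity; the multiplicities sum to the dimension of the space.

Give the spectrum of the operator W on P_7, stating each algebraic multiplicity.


image of 1: 0
image of x: x - 3
image of x^2: 4x^2 - 24x + 36
image of x^3: 9x^3 - 81x^2 + 243x - 243
image of x^4: 16x^4 - 192x^3 + 864x^2 - 1728x + 1296
image of x^5: 25x^5 - 375x^4 + 2250x^3 - 6750x^2 + 10125x - 6075
image of x^6: 36x^6 - 648x^5 + 4860x^4 - 19440x^3 + 43740x^2 - 52488x + 26244
image of x^7: 49x^7 - 1029x^6 + 9261x^5 - 46305x^4 + 138915x^3 - 250047x^2 + 250047x - 107163
the matrix is upper triangular; its diagonal is (0, 1, 4, 9, 16, 25, 36, 49)
for a triangular matrix the eigenvalues are the diagonal entries, with algebraic multiplicity their repetition count

λ = 0 (multiplicity 1), λ = 1 (multiplicity 1), λ = 4 (multiplicity 1), λ = 9 (multiplicity 1), λ = 16 (multiplicity 1), λ = 25 (multiplicity 1), λ = 36 (multiplicity 1), λ = 49 (multiplicity 1)


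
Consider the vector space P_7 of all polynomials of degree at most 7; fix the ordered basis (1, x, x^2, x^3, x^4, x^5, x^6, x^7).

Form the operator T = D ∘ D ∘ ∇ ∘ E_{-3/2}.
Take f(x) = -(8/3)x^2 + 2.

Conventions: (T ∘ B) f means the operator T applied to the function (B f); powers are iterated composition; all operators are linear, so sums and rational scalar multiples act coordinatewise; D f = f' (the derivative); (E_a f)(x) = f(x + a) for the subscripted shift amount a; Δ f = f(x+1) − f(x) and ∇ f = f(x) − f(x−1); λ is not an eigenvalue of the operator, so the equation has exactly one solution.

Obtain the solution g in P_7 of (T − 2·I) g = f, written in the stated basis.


write g with unknown coordinates in the stated basis and equate coefficients in (T − 2·I) g = f
solving from the highest basis element down gives g = (4/3)x^2 - 1
check: T g = 0
so T g − 2·g = -(8/3)x^2 + 2 = f ✓

the image equals g(x) = (4/3)x^2 - 1


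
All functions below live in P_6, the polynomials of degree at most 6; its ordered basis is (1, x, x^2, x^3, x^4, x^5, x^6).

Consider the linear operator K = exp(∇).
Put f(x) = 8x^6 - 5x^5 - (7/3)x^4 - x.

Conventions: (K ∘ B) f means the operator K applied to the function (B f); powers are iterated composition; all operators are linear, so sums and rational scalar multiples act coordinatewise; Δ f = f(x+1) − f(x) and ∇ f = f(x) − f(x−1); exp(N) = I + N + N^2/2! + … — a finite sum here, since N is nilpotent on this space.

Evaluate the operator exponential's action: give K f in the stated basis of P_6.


the result is g(x) = 8x^6 + 43x^5 - (82/3)x^4 - (508/3)x^3 + 170x^2 + (238/3)x - 256/3

order-1 term: 48x^5 - 145x^4 + (602/3)x^3 - 156x^2 + (191/3)x - 35/3
order-2 term: 120x^4 - 530x^3 + 976x^2 - 867x + 920/3
order-3 term: 160x^3 - 770x^2 + (4022/3)x - 831
order-4 term: 120x^2 - 505x + 1703/3
order-5 term: 48x - 125
order-6 term: 8
the series for exp(∇) f terminates at order 6
exp(∇) f = 8x^6 + 43x^5 - (82/3)x^4 - (508/3)x^3 + 170x^2 + (238/3)x - 256/3


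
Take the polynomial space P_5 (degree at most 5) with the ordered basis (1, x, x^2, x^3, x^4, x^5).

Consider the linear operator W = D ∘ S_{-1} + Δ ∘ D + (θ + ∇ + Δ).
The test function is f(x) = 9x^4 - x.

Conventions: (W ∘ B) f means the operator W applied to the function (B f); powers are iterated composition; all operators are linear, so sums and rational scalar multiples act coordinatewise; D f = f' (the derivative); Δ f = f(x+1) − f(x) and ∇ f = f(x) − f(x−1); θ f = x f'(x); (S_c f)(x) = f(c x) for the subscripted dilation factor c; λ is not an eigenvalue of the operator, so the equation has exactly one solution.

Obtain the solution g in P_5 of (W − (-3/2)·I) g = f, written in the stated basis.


write g with unknown coordinates in the stated basis and equate coefficients in (W − (-3/2)·I) g = f
solving from the highest basis element down gives g = (18/11)x^4 - (48/11)x^3 - (144/77)x^2 + (566/385)x + 1228/105
check: W g = (72/11)x^4 + (72/11)x^3 + (216/77)x^2 - (1234/385)x - 614/35
so W g − (-3/2)·g = 9x^4 - x = f ✓

the result is g(x) = (18/11)x^4 - (48/11)x^3 - (144/77)x^2 + (566/385)x + 1228/105


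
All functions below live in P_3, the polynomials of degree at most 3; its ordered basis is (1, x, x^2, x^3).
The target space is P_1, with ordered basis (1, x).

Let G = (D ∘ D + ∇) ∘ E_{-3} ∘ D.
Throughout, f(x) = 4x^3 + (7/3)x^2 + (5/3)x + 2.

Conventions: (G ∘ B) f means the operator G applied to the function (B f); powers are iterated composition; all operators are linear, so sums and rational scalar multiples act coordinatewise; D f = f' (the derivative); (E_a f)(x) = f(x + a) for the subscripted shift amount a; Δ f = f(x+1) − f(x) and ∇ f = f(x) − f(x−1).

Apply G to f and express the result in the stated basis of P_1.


D f = 12x^2 + (14/3)x + 5/3
E_{-3} D f = 12x^2 - (202/3)x + 287/3
D E_{-3} D f = 24x - 202/3
D D E_{-3} D f = 24
∇ E_{-3} D f = 24x - 238/3
(D ∘ D + ∇) E_{-3} D f = 24x - 166/3

the image equals g(x) = 24x - 166/3


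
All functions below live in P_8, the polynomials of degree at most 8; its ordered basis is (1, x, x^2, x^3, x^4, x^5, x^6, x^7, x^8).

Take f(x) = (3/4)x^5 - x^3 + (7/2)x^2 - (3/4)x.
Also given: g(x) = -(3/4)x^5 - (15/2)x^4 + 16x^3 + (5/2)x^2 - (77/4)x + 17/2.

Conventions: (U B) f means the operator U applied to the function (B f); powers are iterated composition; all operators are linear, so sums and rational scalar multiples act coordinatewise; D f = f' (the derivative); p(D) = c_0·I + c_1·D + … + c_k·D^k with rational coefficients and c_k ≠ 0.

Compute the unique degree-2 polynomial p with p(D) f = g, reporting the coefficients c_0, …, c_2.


D^0 f = (3/4)x^5 - x^3 + (7/2)x^2 - (3/4)x
D^1 f = (15/4)x^4 - 3x^2 + 7x - 3/4
D^2 f = 15x^3 - 6x + 7
matching coefficients of g against c_0 f + c_1 Df + … from the top degree down determines the c_i
solution: c_0 = -1, c_1 = -2, c_2 = 1

p(D) = -I − 2·D + D^2, i.e. c_0 = -1, c_1 = -2, c_2 = 1


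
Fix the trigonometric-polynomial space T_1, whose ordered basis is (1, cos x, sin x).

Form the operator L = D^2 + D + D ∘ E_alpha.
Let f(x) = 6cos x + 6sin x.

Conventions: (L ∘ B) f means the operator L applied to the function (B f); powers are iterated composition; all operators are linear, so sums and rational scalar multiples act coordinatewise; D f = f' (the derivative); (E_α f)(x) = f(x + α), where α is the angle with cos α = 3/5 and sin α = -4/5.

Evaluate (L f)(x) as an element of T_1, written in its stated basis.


D f = 6cos x - 6sin x
D D f = -6cos x - 6sin x
D f = 6cos x - 6sin x
E_alpha f = -(6/5)cos x + (42/5)sin x
D E_alpha f = (42/5)cos x + (6/5)sin x
(D^2 + D + D ∘ E_alpha) f = (42/5)cos x - (54/5)sin x

the result is g(x) = (42/5)cos x - (54/5)sin x


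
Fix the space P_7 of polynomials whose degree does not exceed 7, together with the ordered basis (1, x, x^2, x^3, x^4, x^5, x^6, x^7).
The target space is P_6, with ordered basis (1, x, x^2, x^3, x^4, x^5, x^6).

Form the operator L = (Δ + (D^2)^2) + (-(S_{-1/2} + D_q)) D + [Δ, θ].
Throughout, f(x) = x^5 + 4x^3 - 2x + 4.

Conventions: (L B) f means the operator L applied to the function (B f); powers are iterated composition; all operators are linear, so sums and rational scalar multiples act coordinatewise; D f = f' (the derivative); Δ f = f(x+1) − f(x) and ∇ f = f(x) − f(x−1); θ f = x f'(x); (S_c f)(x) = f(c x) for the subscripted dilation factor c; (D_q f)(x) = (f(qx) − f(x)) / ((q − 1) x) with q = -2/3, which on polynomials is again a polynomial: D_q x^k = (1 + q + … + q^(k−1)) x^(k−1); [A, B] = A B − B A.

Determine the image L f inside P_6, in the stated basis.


Δ f = 5x^4 + 10x^3 + 22x^2 + 17x + 3
D f = 5x^4 + 12x^2 - 2
D D f = 20x^3 + 24x
D D^2 f = 60x^2 + 24
D D D^2 f = 120x
(Δ + (D^2)^2) f = 5x^4 + 10x^3 + 22x^2 + 137x + 3
D f = 5x^4 + 12x^2 - 2
S_{-1/2} D f = (5/16)x^4 + 3x^2 - 2
D_q D f = (65/27)x^3 + 4x
(S_{-1/2} + D_q) D f = (5/16)x^4 + (65/27)x^3 + 3x^2 + 4x - 2
(-(S_{-1/2} + D_q)) D f = -(5/16)x^4 - (65/27)x^3 - 3x^2 - 4x + 2
θ f = 5x^5 + 12x^3 - 2x
Δ θ f = 25x^4 + 50x^3 + 86x^2 + 61x + 15
Δ f = 5x^4 + 10x^3 + 22x^2 + 17x + 3
θ Δ f = 20x^4 + 30x^3 + 44x^2 + 17x
[Δ, θ] f = 5x^4 + 20x^3 + 42x^2 + 44x + 15
((Δ + (D^2)^2) + (-(S_{-1/2} + D_q)) D + [Δ, θ]) f = (155/16)x^4 + (745/27)x^3 + 61x^2 + 177x + 20

the image equals g(x) = (155/16)x^4 + (745/27)x^3 + 61x^2 + 177x + 20


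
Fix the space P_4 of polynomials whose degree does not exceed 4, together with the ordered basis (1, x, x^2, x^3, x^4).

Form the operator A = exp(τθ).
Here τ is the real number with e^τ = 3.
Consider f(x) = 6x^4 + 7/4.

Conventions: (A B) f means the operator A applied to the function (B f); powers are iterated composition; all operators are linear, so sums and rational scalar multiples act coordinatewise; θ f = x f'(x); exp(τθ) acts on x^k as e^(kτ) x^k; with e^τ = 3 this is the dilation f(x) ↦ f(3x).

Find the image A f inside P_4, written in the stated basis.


exp(τθ) x^k = e^(kτ) x^k; with e^τ = 3 this sends x^k to 3^k x^k
x^4 ↦ 81 x^4
applying this coordinatewise to f: exp(τθ) f = 486x^4 + 7/4

the result is g(x) = 486x^4 + 7/4


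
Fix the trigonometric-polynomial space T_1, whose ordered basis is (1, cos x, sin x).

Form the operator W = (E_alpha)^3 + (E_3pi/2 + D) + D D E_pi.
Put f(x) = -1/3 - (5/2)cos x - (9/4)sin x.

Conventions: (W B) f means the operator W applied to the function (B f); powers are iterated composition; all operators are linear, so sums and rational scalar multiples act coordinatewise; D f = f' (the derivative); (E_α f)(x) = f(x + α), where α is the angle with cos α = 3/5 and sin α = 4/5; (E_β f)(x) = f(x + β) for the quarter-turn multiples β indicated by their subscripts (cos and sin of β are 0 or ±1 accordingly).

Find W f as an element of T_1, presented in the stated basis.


E_alpha f = -1/3 - (33/10)cos x + (13/20)sin x
E_alpha E_alpha f = -1/3 - (73/50)cos x + (303/100)sin x
E_alpha E_alpha E_alpha f = -1/3 + (387/250)cos x + (1493/500)sin x
E_3pi/2 f = -1/3 + (9/4)cos x - (5/2)sin x
D f = -(9/4)cos x + (5/2)sin x
(E_3pi/2 + D) f = -1/3
E_pi f = -1/3 + (5/2)cos x + (9/4)sin x
D E_pi f = (9/4)cos x - (5/2)sin x
D D E_pi f = -(5/2)cos x - (9/4)sin x
((E_alpha)^3 + (E_3pi/2 + D) + D D E_pi) f = -2/3 - (119/125)cos x + (92/125)sin x

the image equals g(x) = -2/3 - (119/125)cos x + (92/125)sin x


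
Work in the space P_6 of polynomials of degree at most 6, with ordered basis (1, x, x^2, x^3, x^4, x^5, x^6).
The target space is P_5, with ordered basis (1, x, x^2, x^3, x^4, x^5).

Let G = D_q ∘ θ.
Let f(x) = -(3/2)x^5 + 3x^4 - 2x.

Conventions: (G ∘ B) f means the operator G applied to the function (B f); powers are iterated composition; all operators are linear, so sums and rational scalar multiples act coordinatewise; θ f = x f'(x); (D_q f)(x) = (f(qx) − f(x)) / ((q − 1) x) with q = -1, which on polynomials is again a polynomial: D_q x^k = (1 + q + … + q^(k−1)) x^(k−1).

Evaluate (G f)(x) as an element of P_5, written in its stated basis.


θ f = -(15/2)x^5 + 12x^4 - 2x
D_q θ f = -(15/2)x^4 - 2

the image equals g(x) = -(15/2)x^4 - 2


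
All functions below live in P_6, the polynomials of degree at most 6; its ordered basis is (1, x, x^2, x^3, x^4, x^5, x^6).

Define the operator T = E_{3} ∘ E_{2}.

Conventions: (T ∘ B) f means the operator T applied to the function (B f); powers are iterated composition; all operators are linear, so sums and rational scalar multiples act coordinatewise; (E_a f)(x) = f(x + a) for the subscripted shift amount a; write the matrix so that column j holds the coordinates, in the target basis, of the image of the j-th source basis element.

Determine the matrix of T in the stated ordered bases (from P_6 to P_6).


the matrix is [[1, 5, 25, 125, 625, 3125, 15625]; [0, 1, 10, 75, 500, 3125, 18750]; [0, 0, 1, 15, 150, 1250, 9375]; [0, 0, 0, 1, 20, 250, 2500]; [0, 0, 0, 0, 1, 25, 375]; [0, 0, 0, 0, 0, 1, 30]; [0, 0, 0, 0, 0, 0, 1]] (rows listed top to bottom)

image of 1: 1
image of x: x + 5
image of x^2: x^2 + 10x + 25
image of x^3: x^3 + 15x^2 + 75x + 125
image of x^4: x^4 + 20x^3 + 150x^2 + 500x + 625
image of x^5: x^5 + 25x^4 + 250x^3 + 1250x^2 + 3125x + 3125
image of x^6: x^6 + 30x^5 + 375x^4 + 2500x^3 + 9375x^2 + 18750x + 15625
each image's coordinates form column j of the matrix


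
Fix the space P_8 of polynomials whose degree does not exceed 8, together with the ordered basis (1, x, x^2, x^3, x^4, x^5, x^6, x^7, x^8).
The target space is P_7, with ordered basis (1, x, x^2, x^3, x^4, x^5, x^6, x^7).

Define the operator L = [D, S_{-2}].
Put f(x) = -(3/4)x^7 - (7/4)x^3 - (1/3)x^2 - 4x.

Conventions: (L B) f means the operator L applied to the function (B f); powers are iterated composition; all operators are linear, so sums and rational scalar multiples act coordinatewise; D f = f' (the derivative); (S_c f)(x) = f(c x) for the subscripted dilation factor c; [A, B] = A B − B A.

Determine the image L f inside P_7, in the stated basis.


the result is g(x) = 1008x^6 + 63x^2 - 4x + 12

S_{-2} f = 96x^7 + 14x^3 - (4/3)x^2 + 8x
D S_{-2} f = 672x^6 + 42x^2 - (8/3)x + 8
D f = -(21/4)x^6 - (21/4)x^2 - (2/3)x - 4
S_{-2} D f = -336x^6 - 21x^2 + (4/3)x - 4
[D, S_{-2}] f = 1008x^6 + 63x^2 - 4x + 12


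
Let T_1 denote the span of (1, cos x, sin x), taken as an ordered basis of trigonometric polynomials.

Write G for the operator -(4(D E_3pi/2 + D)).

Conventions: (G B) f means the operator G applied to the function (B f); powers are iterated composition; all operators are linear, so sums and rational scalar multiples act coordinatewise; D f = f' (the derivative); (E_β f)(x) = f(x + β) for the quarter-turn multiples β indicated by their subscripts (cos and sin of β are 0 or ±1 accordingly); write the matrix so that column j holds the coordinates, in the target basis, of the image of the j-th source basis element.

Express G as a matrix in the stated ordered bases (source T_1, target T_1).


the matrix is [[0, 0, 0]; [0, -4, -4]; [0, 4, -4]] (rows listed top to bottom)

image of 1: 0
image of cos x: -4cos x + 4sin x
image of sin x: -4cos x - 4sin x
each image's coordinates form column j of the matrix


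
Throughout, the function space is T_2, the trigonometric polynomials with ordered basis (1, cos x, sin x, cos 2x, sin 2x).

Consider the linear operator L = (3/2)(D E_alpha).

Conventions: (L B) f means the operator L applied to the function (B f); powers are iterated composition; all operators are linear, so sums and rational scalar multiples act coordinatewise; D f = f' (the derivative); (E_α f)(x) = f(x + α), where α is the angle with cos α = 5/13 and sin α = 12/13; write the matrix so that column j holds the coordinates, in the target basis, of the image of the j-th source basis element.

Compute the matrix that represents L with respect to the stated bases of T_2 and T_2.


the matrix is [[0, 0, 0, 0, 0]; [0, -18/13, 15/26, 0, 0]; [0, -15/26, -18/13, 0, 0]; [0, 0, 0, -360/169, -357/169]; [0, 0, 0, 357/169, -360/169]] (rows listed top to bottom)

image of 1: 0
image of cos x: -(18/13)cos x - (15/26)sin x
image of sin x: (15/26)cos x - (18/13)sin x
image of cos 2x: -(360/169)cos 2x + (357/169)sin 2x
image of sin 2x: -(357/169)cos 2x - (360/169)sin 2x
each image's coordinates form column j of the matrix


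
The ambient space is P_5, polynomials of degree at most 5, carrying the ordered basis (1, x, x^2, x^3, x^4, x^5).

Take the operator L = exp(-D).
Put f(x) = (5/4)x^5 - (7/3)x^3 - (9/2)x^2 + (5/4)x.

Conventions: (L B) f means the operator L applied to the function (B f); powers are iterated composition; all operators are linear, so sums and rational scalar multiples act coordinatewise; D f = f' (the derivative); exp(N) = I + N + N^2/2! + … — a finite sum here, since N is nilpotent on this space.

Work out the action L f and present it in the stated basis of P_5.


order-1 term: -(25/4)x^4 + 7x^2 + 9x - 5/4
order-2 term: (25/2)x^3 - 7x - 9/2
order-3 term: -(25/2)x^2 + 7/3
order-4 term: (25/4)x
order-5 term: -5/4
the series for exp(-D) f terminates at order 5
exp(-D) f = (5/4)x^5 - (25/4)x^4 + (61/6)x^3 - 10x^2 + (19/2)x - 14/3

the result is g(x) = (5/4)x^5 - (25/4)x^4 + (61/6)x^3 - 10x^2 + (19/2)x - 14/3


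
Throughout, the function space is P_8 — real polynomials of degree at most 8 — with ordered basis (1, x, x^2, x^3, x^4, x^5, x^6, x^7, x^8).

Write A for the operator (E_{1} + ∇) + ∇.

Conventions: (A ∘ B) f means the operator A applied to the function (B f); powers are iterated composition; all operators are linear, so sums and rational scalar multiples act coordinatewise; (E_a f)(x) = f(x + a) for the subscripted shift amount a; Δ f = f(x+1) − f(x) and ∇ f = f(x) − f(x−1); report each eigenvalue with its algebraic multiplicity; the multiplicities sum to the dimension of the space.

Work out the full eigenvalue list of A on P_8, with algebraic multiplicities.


λ = 1 (multiplicity 9)

image of 1: 1
image of x: x + 3
image of x^2: x^2 + 6x - 1
image of x^3: x^3 + 9x^2 - 3x + 3
image of x^4: x^4 + 12x^3 - 6x^2 + 12x - 1
image of x^5: x^5 + 15x^4 - 10x^3 + 30x^2 - 5x + 3
image of x^6: x^6 + 18x^5 - 15x^4 + 60x^3 - 15x^2 + 18x - 1
image of x^7: x^7 + 21x^6 - 21x^5 + 105x^4 - 35x^3 + 63x^2 - 7x + 3
image of x^8: x^8 + 24x^7 - 28x^6 + 168x^5 - 70x^4 + 168x^3 - 28x^2 + 24x - 1
the matrix is upper triangular; its diagonal is (1, 1, 1, 1, 1, 1, 1, 1, 1)
for a triangular matrix the eigenvalues are the diagonal entries, with algebraic multiplicity their repetition count


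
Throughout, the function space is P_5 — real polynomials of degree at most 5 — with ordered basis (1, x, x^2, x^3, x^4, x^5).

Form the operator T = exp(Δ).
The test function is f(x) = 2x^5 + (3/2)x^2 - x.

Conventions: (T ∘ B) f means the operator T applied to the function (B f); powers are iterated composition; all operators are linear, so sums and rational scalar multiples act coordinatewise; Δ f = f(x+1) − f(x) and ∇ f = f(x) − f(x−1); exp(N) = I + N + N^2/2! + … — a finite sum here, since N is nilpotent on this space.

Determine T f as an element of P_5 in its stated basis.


order-1 term: 10x^4 + 20x^3 + 20x^2 + 13x + 5/2
order-2 term: 20x^3 + 60x^2 + 70x + 63/2
order-3 term: 20x^2 + 60x + 50
order-4 term: 10x + 20
order-5 term: 2
the series for exp(Δ) f terminates at order 5
exp(Δ) f = 2x^5 + 10x^4 + 40x^3 + (203/2)x^2 + 152x + 106

g(x) = 2x^5 + 10x^4 + 40x^3 + (203/2)x^2 + 152x + 106


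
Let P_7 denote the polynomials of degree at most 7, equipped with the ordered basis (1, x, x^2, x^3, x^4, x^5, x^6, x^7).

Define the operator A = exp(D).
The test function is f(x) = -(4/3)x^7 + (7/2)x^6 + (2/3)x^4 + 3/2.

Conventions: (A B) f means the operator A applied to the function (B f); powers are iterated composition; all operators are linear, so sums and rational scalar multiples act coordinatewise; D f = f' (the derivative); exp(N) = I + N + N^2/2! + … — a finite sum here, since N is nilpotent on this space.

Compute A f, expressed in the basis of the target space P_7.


the result is g(x) = -(4/3)x^7 - (35/6)x^6 - 7x^5 + (13/2)x^4 + 26x^3 + (57/2)x^2 + (43/3)x + 13/3

order-1 term: -(28/3)x^6 + 21x^5 + (8/3)x^3
order-2 term: -28x^5 + (105/2)x^4 + 4x^2
order-3 term: -(140/3)x^4 + 70x^3 + (8/3)x
order-4 term: -(140/3)x^3 + (105/2)x^2 + 2/3
order-5 term: -28x^2 + 21x
order-6 term: -(28/3)x + 7/2
order-7 term: -4/3
the series for exp(D) f terminates at order 7
exp(D) f = -(4/3)x^7 - (35/6)x^6 - 7x^5 + (13/2)x^4 + 26x^3 + (57/2)x^2 + (43/3)x + 13/3


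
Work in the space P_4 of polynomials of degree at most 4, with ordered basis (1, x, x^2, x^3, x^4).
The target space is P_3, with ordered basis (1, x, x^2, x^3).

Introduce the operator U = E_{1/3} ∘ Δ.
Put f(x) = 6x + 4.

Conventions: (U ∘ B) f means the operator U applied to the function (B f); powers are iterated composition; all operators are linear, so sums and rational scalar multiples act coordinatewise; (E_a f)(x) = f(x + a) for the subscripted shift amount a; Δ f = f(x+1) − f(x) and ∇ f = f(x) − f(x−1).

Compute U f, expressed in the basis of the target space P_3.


Δ f = 6
E_{1/3} Δ f = 6

the result is g(x) = 6


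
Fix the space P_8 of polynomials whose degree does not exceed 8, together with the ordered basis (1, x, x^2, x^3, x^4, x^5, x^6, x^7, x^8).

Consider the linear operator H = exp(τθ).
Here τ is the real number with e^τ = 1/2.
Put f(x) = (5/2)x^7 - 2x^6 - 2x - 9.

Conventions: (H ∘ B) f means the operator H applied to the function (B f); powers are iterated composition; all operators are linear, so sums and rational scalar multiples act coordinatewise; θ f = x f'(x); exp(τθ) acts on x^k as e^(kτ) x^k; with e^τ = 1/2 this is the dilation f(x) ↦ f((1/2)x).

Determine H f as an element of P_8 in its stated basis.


the result is g(x) = (5/256)x^7 - (1/32)x^6 - x - 9

exp(τθ) x^k = e^(kτ) x^k; with e^τ = 1/2 this sends x^k to (1/2)^k x^k
x ↦ 1/2 x
x^6 ↦ 1/64 x^6
x^7 ↦ 1/128 x^7
applying this coordinatewise to f: exp(τθ) f = (5/256)x^7 - (1/32)x^6 - x - 9


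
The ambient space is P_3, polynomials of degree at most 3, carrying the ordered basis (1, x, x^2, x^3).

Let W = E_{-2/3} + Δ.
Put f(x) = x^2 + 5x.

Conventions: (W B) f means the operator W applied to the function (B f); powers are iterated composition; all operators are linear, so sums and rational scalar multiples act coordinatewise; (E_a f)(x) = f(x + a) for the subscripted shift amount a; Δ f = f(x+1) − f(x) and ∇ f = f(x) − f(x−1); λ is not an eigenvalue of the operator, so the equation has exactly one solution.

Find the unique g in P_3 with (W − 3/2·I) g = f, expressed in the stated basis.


write g with unknown coordinates in the stated basis and equate coefficients in (W − 3/2·I) g = f
solving from the highest basis element down gives g = -2x^2 - (38/3)x - 128/9
check: W g = -2x^2 - 14x - 64/3
so W g − 3/2·g = x^2 + 5x = f ✓

the result is g(x) = -2x^2 - (38/3)x - 128/9


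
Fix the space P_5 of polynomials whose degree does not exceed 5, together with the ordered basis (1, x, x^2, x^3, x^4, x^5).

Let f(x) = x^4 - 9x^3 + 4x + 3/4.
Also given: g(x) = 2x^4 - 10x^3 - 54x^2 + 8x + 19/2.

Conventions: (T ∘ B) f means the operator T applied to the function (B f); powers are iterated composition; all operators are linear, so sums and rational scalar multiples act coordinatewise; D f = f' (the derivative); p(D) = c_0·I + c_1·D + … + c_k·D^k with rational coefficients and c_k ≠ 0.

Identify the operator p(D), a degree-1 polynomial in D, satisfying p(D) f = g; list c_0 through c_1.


D^0 f = x^4 - 9x^3 + 4x + 3/4
D^1 f = 4x^3 - 27x^2 + 4
matching coefficients of g against c_0 f + c_1 Df + … from the top degree down determines the c_i
solution: c_0 = 2, c_1 = 2

p(D) = 2·I + 2·D, i.e. c_0 = 2, c_1 = 2


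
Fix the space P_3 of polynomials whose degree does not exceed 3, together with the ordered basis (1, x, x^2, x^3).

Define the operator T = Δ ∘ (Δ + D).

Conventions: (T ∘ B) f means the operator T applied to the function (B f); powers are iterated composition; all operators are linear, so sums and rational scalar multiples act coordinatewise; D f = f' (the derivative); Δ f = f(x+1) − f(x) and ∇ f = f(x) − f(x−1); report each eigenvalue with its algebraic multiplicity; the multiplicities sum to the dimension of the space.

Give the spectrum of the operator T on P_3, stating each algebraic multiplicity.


λ = 0 (multiplicity 4)

image of 1: 0
image of x: 0
image of x^2: 4
image of x^3: 12x + 9
the matrix is upper triangular; its diagonal is (0, 0, 0, 0)
for a triangular matrix the eigenvalues are the diagonal entries, with algebraic multiplicity their repetition count


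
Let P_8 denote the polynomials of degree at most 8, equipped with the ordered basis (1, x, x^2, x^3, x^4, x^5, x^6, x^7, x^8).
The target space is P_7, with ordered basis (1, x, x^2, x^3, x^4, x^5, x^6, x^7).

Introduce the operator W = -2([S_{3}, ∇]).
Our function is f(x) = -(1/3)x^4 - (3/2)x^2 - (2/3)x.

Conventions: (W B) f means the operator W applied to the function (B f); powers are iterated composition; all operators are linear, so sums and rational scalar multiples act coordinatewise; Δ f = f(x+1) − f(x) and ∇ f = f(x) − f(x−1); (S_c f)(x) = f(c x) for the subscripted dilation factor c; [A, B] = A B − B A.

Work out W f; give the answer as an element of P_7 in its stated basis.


g(x) = -144x^3 + 288x^2 - 244x + 224/3

∇ f = -(4/3)x^3 + 2x^2 - (13/3)x + 7/6
S_{3} ∇ f = -36x^3 + 18x^2 - 13x + 7/6
S_{3} f = -27x^4 - (27/2)x^2 - 2x
∇ S_{3} f = -108x^3 + 162x^2 - 135x + 77/2
[S_{3}, ∇] f = 72x^3 - 144x^2 + 122x - 112/3
(-2([S_{3}, ∇])) f = -144x^3 + 288x^2 - 244x + 224/3


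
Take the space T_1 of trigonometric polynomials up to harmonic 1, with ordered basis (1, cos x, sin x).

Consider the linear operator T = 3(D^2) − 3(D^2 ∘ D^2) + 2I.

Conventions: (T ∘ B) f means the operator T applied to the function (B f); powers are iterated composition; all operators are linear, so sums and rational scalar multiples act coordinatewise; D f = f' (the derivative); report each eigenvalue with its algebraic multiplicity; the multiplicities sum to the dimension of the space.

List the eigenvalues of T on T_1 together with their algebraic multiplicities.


image of 1: 2
image of cos x: -4cos x
image of sin x: -4sin x
the matrix is diagonal; its diagonal is (2, -4, -4)
for a triangular matrix the eigenvalues are the diagonal entries, with algebraic multiplicity their repetition count

λ = -4 (multiplicity 2), λ = 2 (multiplicity 1)


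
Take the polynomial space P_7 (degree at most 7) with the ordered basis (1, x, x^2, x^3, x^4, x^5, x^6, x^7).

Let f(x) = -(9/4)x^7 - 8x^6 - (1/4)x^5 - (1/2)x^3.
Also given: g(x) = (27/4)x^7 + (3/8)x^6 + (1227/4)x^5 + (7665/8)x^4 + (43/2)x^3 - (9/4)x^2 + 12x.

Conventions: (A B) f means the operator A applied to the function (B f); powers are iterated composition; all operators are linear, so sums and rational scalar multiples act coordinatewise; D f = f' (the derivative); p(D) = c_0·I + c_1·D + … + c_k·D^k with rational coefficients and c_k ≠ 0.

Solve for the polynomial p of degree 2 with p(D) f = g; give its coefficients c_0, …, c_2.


D^0 f = -(9/4)x^7 - 8x^6 - (1/4)x^5 - (1/2)x^3
D^1 f = -(63/4)x^6 - 48x^5 - (5/4)x^4 - (3/2)x^2
D^2 f = -(189/2)x^5 - 240x^4 - 5x^3 - 3x
matching coefficients of g against c_0 f + c_1 Df + … from the top degree down determines the c_i
solution: c_0 = -3, c_1 = 3/2, c_2 = -4

p(D) = -3·I + (3/2)·D − 4·D^2, i.e. c_0 = -3, c_1 = 3/2, c_2 = -4


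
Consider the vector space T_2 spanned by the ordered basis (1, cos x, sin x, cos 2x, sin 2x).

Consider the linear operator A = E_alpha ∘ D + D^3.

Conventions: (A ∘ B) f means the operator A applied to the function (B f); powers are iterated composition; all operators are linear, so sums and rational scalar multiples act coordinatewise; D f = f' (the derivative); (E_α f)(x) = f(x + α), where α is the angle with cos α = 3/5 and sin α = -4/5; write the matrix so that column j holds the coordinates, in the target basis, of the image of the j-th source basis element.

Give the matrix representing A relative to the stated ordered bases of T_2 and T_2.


the matrix is [[0, 0, 0, 0, 0]; [0, 4/5, -2/5, 0, 0]; [0, 2/5, 4/5, 0, 0]; [0, 0, 0, 48/25, -214/25]; [0, 0, 0, 214/25, 48/25]] (rows listed top to bottom)

image of 1: 0
image of cos x: (4/5)cos x + (2/5)sin x
image of sin x: -(2/5)cos x + (4/5)sin x
image of cos 2x: (48/25)cos 2x + (214/25)sin 2x
image of sin 2x: -(214/25)cos 2x + (48/25)sin 2x
each image's coordinates form column j of the matrix


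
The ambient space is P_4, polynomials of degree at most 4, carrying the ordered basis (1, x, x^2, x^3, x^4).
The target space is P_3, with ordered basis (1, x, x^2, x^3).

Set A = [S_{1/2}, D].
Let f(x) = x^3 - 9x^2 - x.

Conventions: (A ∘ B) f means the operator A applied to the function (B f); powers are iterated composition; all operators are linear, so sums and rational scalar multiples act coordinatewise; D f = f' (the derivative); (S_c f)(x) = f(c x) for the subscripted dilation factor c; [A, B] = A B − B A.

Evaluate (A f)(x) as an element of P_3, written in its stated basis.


D f = 3x^2 - 18x - 1
S_{1/2} D f = (3/4)x^2 - 9x - 1
S_{1/2} f = (1/8)x^3 - (9/4)x^2 - (1/2)x
D S_{1/2} f = (3/8)x^2 - (9/2)x - 1/2
[S_{1/2}, D] f = (3/8)x^2 - (9/2)x - 1/2

the image equals g(x) = (3/8)x^2 - (9/2)x - 1/2


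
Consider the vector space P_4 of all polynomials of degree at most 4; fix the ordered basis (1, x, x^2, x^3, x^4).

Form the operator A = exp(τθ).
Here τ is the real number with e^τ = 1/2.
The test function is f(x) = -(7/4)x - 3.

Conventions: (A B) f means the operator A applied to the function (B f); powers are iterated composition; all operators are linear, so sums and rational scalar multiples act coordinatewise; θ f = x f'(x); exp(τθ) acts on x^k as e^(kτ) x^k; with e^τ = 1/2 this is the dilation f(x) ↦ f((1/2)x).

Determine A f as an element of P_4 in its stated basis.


exp(τθ) x^k = e^(kτ) x^k; with e^τ = 1/2 this sends x^k to (1/2)^k x^k
x ↦ 1/2 x
applying this coordinatewise to f: exp(τθ) f = -(7/8)x - 3

the image equals g(x) = -(7/8)x - 3


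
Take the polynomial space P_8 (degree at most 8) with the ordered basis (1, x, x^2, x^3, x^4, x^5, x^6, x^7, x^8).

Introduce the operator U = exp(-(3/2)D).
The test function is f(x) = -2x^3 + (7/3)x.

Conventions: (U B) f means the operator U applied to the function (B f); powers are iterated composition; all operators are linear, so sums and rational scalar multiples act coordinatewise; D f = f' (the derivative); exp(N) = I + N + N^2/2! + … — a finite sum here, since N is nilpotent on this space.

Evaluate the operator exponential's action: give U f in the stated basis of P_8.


order-1 term: 9x^2 - 7/2
order-2 term: -(27/2)x
order-3 term: 27/4
the series for exp(-(3/2)D) f terminates at order 3
exp(-(3/2)D) f = -2x^3 + 9x^2 - (67/6)x + 13/4

the result is g(x) = -2x^3 + 9x^2 - (67/6)x + 13/4


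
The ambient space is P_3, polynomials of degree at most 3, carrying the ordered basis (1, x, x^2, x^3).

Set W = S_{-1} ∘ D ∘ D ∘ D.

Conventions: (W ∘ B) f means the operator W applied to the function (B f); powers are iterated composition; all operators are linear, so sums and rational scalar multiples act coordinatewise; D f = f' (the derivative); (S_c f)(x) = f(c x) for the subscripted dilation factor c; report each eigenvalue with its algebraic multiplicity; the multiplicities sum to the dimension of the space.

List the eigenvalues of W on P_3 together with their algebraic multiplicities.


λ = 0 (multiplicity 4)

image of 1: 0
image of x: 0
image of x^2: 0
image of x^3: 6
the matrix is upper triangular; its diagonal is (0, 0, 0, 0)
for a triangular matrix the eigenvalues are the diagonal entries, with algebraic multiplicity their repetition count


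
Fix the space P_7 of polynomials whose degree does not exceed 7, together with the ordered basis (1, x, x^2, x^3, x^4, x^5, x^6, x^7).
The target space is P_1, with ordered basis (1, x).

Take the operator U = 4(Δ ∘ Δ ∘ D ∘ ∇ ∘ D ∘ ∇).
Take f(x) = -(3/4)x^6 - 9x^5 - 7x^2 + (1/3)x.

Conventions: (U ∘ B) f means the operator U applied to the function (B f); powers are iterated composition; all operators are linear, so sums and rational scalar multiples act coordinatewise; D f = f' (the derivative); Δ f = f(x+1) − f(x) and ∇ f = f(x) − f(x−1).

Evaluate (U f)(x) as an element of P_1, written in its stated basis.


g(x) = -2160

∇ f = -(9/2)x^5 - (135/4)x^4 + 75x^3 - (315/4)x^2 + (53/2)x - 11/12
D ∇ f = -(45/2)x^4 - 135x^3 + 225x^2 - (315/2)x + 53/2
∇ (D ∘ ∇) f = -90x^3 - 270x^2 + 765x - 495
D ∇ (D ∘ ∇) f = -270x^2 - 540x + 765
Δ D ∇ (D ∘ ∇) f = -540x - 810
Δ Δ D ∇ (D ∘ ∇) f = -540
(4(Δ ∘ Δ ∘ D ∘ ∇ ∘ D ∘ ∇)) f = -2160


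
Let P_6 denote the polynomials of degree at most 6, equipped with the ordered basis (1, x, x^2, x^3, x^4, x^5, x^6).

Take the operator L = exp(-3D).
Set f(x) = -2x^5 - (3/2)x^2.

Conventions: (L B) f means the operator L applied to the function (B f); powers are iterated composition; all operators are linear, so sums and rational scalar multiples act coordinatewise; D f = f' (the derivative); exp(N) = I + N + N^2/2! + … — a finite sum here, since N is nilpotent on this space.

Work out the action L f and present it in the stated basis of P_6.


the result is g(x) = -2x^5 + 30x^4 - 180x^3 + (1077/2)x^2 - 801x + 945/2

order-1 term: 30x^4 + 9x
order-2 term: -180x^3 - 27/2
order-3 term: 540x^2
order-4 term: -810x
order-5 term: 486
the series for exp(-3D) f terminates at order 5
exp(-3D) f = -2x^5 + 30x^4 - 180x^3 + (1077/2)x^2 - 801x + 945/2


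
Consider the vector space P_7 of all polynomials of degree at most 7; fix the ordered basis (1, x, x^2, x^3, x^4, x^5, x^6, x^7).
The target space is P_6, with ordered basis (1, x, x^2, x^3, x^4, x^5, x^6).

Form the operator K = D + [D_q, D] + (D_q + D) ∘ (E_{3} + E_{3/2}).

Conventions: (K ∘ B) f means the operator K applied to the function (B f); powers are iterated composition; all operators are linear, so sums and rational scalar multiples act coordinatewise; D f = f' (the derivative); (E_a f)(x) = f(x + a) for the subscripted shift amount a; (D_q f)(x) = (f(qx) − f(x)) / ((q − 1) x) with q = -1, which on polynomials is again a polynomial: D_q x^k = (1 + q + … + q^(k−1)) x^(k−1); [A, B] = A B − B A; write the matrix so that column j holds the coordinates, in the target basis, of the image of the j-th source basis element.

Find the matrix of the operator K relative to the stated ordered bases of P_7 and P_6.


image of 1: 0
image of x: 5
image of x^2: 6x + 20
image of x^3: 11x^2 + 25x + 135/2
image of x^4: 12x^3 + 76x^2 + 135x + 243
image of x^5: 17x^4 + 86x^3 + 450x^2 + (1215/2)x + 6885/8
image of x^6: 18x^5 + 168x^4 + 675x^3 + 2430x^2 + (20655/8)x + 24057/8
image of x^7: 23x^6 + 183x^5 + (2835/2)x^4 + (8505/2)x^3 + (48195/4)x^2 + (168399/16)x + 331695/32
each image's coordinates form column j of the matrix

the matrix is [[0, 5, 20, 135/2, 243, 6885/8, 24057/8, 331695/32]; [0, 0, 6, 25, 135, 1215/2, 20655/8, 168399/16]; [0, 0, 0, 11, 76, 450, 2430, 48195/4]; [0, 0, 0, 0, 12, 86, 675, 8505/2]; [0, 0, 0, 0, 0, 17, 168, 2835/2]; [0, 0, 0, 0, 0, 0, 18, 183]; [0, 0, 0, 0, 0, 0, 0, 23]] (rows listed top to bottom)


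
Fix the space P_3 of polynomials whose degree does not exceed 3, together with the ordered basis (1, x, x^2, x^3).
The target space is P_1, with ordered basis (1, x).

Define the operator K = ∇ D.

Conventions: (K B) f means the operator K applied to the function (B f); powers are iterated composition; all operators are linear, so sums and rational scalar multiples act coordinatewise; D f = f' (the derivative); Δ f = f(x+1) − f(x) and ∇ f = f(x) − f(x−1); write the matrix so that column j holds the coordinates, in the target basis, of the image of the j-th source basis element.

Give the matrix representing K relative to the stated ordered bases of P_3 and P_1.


image of 1: 0
image of x: 0
image of x^2: 2
image of x^3: 6x - 3
each image's coordinates form column j of the matrix

the matrix is [[0, 0, 2, -3]; [0, 0, 0, 6]] (rows listed top to bottom)


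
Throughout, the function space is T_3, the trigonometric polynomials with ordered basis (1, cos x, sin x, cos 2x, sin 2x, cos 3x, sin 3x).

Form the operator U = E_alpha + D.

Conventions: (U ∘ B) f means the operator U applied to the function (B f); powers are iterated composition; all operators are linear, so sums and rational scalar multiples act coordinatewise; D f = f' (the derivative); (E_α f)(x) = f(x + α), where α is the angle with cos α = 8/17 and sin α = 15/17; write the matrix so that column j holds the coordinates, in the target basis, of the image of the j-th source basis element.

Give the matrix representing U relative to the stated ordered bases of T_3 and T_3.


image of 1: 1
image of cos x: (8/17)cos x - (32/17)sin x
image of sin x: (32/17)cos x + (8/17)sin x
image of cos 2x: -(161/289)cos 2x - (818/289)sin 2x
image of sin 2x: (818/289)cos 2x - (161/289)sin 2x
image of cos 3x: -(4888/4913)cos 3x - (14244/4913)sin 3x
image of sin 3x: (14244/4913)cos 3x - (4888/4913)sin 3x
each image's coordinates form column j of the matrix

the matrix is [[1, 0, 0, 0, 0, 0, 0]; [0, 8/17, 32/17, 0, 0, 0, 0]; [0, -32/17, 8/17, 0, 0, 0, 0]; [0, 0, 0, -161/289, 818/289, 0, 0]; [0, 0, 0, -818/289, -161/289, 0, 0]; [0, 0, 0, 0, 0, -4888/4913, 14244/4913]; [0, 0, 0, 0, 0, -14244/4913, -4888/4913]] (rows listed top to bottom)


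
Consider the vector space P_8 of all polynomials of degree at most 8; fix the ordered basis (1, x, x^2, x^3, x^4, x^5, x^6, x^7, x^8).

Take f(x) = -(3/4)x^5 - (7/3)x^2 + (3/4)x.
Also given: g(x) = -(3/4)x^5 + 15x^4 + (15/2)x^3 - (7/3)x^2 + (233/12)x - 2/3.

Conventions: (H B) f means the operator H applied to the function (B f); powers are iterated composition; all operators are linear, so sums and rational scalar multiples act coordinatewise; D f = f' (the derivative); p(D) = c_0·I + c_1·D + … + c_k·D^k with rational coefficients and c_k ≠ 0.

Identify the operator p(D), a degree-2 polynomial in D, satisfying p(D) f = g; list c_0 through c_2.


D^0 f = -(3/4)x^5 - (7/3)x^2 + (3/4)x
D^1 f = -(15/4)x^4 - (14/3)x + 3/4
D^2 f = -15x^3 - 14/3
matching coefficients of g against c_0 f + c_1 Df + … from the top degree down determines the c_i
solution: c_0 = 1, c_1 = -4, c_2 = -1/2

c_0 = 1, c_1 = -4, c_2 = -1/2


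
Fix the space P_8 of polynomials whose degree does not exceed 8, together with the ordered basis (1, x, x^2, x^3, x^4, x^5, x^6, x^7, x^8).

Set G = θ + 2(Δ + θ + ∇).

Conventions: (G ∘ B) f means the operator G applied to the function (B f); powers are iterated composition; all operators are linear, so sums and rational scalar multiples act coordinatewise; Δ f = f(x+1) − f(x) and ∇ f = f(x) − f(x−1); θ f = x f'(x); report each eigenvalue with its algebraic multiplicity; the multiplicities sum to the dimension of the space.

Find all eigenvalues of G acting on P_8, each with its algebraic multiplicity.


image of 1: 0
image of x: 3x + 4
image of x^2: 6x^2 + 8x
image of x^3: 9x^3 + 12x^2 + 4
image of x^4: 12x^4 + 16x^3 + 16x
image of x^5: 15x^5 + 20x^4 + 40x^2 + 4
image of x^6: 18x^6 + 24x^5 + 80x^3 + 24x
image of x^7: 21x^7 + 28x^6 + 140x^4 + 84x^2 + 4
image of x^8: 24x^8 + 32x^7 + 224x^5 + 224x^3 + 32x
the matrix is upper triangular; its diagonal is (0, 3, 6, 9, 12, 15, 18, 21, 24)
for a triangular matrix the eigenvalues are the diagonal entries, with algebraic multiplicity their repetition count

λ = 0 (multiplicity 1), λ = 3 (multiplicity 1), λ = 6 (multiplicity 1), λ = 9 (multiplicity 1), λ = 12 (multiplicity 1), λ = 15 (multiplicity 1), λ = 18 (multiplicity 1), λ = 21 (multiplicity 1), λ = 24 (multiplicity 1)
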